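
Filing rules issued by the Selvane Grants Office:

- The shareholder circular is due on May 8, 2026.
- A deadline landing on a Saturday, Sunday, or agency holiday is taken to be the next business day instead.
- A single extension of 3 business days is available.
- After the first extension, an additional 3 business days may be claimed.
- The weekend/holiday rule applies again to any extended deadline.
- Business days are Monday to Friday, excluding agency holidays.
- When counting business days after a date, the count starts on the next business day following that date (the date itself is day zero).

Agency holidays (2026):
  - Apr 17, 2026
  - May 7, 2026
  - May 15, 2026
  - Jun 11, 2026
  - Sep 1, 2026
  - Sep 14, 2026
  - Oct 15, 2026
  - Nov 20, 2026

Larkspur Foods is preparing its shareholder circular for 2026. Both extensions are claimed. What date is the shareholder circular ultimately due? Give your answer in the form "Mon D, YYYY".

May 19, 2026

The statutory due date is May 8, 2026.
May 8, 2026 falls on a Friday, which is a business day, so no adjustment is needed.
Counting 3 further business days from May 8, 2026 reaches May 13, 2026.
May 13, 2026 falls on a Wednesday, which is a business day, so no adjustment is needed.
Applying the 3-business-day extension: 3 business days after May 13, 2026 is May 19, 2026.
May 19, 2026 (Tuesday) is already a business day.
The final due date is May 19, 2026.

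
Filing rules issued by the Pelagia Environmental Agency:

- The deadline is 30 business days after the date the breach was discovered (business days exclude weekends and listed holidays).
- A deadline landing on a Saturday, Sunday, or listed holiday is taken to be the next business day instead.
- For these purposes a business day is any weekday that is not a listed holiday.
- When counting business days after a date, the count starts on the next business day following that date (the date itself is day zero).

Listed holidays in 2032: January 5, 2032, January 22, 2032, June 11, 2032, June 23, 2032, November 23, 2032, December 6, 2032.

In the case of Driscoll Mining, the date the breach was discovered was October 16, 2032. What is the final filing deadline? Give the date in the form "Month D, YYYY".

Starting the day after October 16, 2032 and counting 30 business days lands on November 29, 2032.
Since November 29, 2032 is a Monday and not a holiday, the date is unchanged.
So the filing is due November 29, 2032.

November 29, 2032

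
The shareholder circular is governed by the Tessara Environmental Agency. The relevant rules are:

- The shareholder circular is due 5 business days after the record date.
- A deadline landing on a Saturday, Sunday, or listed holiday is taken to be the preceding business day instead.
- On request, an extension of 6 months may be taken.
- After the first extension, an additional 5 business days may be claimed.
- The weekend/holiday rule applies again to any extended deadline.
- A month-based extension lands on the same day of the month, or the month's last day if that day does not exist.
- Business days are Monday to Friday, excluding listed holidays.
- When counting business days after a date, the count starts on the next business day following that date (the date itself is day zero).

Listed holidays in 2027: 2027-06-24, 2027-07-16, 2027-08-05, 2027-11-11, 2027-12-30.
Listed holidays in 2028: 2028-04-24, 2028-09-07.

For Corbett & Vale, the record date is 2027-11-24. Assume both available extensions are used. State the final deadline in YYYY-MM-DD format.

Starting the day after 2027-11-24 and counting 5 business days lands on 2027-12-01.
Since 2027-12-01 is a Wednesday and not a holiday, the date is unchanged.
Applying the 6 months extension: 6 months after 2027-12-01 is 2028-06-01.
Since 2028-06-01 is a Thursday and not a holiday, the date is unchanged.
Applying the 5-business-day extension: 5 business days after 2028-06-01 is 2028-06-08.
2028-06-08 is a Thursday and not a listed holiday, so it stands.
Final deadline: 2028-06-08.

2028-06-08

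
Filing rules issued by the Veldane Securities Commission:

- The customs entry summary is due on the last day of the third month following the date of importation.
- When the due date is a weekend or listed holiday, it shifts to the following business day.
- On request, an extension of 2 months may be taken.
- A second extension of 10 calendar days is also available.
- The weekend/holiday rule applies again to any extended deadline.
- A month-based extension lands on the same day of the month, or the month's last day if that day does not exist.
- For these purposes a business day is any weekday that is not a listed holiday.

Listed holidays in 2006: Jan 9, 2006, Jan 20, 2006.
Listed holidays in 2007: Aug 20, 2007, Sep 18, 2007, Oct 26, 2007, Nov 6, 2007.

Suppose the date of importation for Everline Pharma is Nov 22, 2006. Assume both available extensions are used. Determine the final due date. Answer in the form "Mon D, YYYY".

May 10, 2007

3 months after Nov 22, 2006 is February 2007; that month ends on Feb 28, 2007.
Feb 28, 2007 (Wednesday) is already a business day.
Applying the 2 months extension: 2 months after Feb 28, 2007 is Apr 28, 2007.
Because Apr 28, 2007 is a Saturday, the deadline becomes Apr 30, 2007 (Monday).
Applying the 10-calendar-day extension: Apr 30, 2007 + 10 days = May 10, 2007.
May 10, 2007 is a Thursday and not a listed holiday, so it stands.
So the filing is due May 10, 2007.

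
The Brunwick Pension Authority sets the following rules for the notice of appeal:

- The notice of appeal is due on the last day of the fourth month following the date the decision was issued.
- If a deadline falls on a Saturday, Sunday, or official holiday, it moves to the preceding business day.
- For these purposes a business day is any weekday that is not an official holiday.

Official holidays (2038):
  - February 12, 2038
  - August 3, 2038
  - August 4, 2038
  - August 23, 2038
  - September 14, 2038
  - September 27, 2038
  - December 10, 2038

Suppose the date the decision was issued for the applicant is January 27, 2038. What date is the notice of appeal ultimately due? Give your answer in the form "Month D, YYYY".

May 31, 2038

4 months after January 27, 2038 falls in May 2038; the last day of that month is May 31, 2038.
Since May 31, 2038 is a Monday and not a holiday, the date is unchanged.
Deadline: May 31, 2038.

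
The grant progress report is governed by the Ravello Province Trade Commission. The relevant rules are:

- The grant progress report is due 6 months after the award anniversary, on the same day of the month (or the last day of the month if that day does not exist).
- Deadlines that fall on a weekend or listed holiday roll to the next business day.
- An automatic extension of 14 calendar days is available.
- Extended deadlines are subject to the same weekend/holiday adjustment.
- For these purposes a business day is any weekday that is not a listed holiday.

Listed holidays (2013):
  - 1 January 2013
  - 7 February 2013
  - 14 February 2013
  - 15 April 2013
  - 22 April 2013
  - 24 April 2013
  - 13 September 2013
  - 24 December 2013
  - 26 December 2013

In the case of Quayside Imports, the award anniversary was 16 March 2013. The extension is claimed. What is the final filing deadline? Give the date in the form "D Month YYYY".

30 September 2013

6 months from 16 March 2013 is 16 September 2013.
16 September 2013 (Monday) is already a business day.
With the 14-day extension, 16 September 2013 becomes 30 September 2013.
30 September 2013 falls on a Monday, which is a business day, so no adjustment is needed.
The final due date is 30 September 2013.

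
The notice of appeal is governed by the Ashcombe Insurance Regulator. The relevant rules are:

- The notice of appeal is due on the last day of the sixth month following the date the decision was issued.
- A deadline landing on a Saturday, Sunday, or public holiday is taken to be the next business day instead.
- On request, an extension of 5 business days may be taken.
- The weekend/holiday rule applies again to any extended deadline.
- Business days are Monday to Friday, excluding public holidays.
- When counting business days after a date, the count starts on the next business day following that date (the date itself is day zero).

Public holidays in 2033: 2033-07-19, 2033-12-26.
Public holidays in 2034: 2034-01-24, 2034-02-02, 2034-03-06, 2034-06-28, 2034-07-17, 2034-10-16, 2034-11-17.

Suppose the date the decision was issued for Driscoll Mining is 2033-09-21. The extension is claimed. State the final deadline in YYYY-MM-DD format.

6 months after 2033-09-21 is March 2034; that month ends on 2034-03-31.
2034-03-31 (Friday) is already a business day.
Counting 5 further business days from 2034-03-31 reaches 2034-04-07.
2034-04-07 falls on a Friday, which is a business day, so no adjustment is needed.
So the filing is due 2034-04-07.

2034-04-07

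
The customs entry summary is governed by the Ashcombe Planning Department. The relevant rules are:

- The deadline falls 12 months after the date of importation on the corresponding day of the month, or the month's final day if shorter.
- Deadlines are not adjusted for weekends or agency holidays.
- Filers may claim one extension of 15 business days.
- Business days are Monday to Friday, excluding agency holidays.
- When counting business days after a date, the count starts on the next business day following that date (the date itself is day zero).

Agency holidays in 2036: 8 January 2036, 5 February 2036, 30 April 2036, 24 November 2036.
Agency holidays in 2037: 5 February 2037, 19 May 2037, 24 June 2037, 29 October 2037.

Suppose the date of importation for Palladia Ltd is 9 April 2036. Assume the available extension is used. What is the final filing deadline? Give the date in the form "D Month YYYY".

12 months from 9 April 2036 is 9 April 2037.
9 April 2037 falls on a Thursday. The rules make no weekend/holiday allowance, so it remains 9 April 2037.
Counting 15 further business days from 9 April 2037 reaches 30 April 2037.
30 April 2037 is a Thursday; no weekend or holiday adjustment applies.
The final due date is 30 April 2037.

30 April 2037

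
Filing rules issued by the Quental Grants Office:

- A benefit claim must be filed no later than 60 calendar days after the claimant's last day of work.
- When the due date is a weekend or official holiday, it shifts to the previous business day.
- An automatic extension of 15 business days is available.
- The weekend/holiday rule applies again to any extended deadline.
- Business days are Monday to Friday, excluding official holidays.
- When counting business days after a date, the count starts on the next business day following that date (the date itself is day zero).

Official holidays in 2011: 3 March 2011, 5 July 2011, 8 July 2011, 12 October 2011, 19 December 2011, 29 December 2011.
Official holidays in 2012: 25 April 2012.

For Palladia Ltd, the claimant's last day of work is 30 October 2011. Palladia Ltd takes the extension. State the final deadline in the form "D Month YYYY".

19 January 2012

60 calendar days after 30 October 2011 is 29 December 2011.
29 December 2011 is a listed holiday; the preceding business day is 28 December 2011 (Wednesday).
The 15-business-day extension runs from 28 December 2011 to 19 January 2012.
19 January 2012 falls on a Thursday, which is a business day, so no adjustment is needed.
Final deadline: 19 January 2012.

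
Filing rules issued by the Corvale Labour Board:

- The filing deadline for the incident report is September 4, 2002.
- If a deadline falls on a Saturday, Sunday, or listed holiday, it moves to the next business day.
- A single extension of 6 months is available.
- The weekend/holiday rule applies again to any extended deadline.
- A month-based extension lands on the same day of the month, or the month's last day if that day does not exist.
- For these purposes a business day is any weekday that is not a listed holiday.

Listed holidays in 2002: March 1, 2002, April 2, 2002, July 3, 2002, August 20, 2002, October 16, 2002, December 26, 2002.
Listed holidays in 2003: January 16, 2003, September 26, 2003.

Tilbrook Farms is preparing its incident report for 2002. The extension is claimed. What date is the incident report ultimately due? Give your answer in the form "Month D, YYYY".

The stated deadline is September 4, 2002.
September 4, 2002 (Wednesday) is already a business day.
Add 6 months to September 4, 2002: March 4, 2003.
March 4, 2003 falls on a Tuesday, which is a business day, so no adjustment is needed.
Deadline: March 4, 2003.

March 4, 2003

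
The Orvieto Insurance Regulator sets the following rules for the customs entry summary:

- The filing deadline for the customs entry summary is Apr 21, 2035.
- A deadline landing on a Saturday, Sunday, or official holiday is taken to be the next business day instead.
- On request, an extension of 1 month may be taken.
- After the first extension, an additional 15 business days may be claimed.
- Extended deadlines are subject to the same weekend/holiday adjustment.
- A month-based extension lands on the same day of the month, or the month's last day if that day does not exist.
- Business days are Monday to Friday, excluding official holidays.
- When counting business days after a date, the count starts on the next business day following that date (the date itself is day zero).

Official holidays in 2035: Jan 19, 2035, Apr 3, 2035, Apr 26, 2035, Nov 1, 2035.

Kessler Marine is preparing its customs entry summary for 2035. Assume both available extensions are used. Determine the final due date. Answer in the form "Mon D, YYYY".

Jun 13, 2035

The statutory due date is Apr 21, 2035.
Apr 21, 2035 is a Saturday; the next business day is Apr 23, 2035 (Monday).
Add 1 month to Apr 23, 2035: May 23, 2035.
May 23, 2035 (Wednesday) is already a business day.
Counting 15 further business days from May 23, 2035 reaches Jun 13, 2035.
Since Jun 13, 2035 is a Wednesday and not a holiday, the date is unchanged.
Deadline: Jun 13, 2035.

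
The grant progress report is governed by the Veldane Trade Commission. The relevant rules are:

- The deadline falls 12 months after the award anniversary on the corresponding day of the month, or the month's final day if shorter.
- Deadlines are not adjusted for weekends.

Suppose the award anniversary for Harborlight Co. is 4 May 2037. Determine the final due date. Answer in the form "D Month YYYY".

12 months from 4 May 2037 is 4 May 2038.
No adjustment is made for weekends or holidays, so 4 May 2038 stands.
Deadline: 4 May 2038.

4 May 2038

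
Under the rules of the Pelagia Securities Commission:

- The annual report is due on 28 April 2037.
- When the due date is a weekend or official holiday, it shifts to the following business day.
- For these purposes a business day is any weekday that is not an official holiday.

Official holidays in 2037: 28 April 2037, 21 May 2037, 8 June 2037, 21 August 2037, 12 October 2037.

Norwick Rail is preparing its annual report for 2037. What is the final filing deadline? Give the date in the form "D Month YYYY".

29 April 2037

The statutory due date is 28 April 2037.
Because 28 April 2037 is a listed holiday, the deadline becomes 29 April 2037 (Wednesday).
The final due date is 29 April 2037.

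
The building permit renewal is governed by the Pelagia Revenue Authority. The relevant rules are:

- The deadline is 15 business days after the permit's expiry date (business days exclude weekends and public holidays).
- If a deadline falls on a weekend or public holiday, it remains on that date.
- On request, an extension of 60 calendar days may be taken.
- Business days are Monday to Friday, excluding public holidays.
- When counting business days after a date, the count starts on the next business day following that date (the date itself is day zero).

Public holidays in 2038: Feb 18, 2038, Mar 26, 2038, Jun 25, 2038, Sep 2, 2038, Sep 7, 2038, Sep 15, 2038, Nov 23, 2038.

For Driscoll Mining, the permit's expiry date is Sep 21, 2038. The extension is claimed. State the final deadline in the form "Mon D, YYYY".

15 business days after Sep 21, 2038, excluding weekends and holidays, is Oct 12, 2038.
Oct 12, 2038 falls on a Tuesday. The rules make no weekend/holiday allowance, so it remains Oct 12, 2038.
The 60-calendar-day extension moves the deadline from Oct 12, 2038 to Dec 11, 2038.
Dec 11, 2038 is a Saturday; no weekend or holiday adjustment applies.
Deadline: Dec 11, 2038.

Dec 11, 2038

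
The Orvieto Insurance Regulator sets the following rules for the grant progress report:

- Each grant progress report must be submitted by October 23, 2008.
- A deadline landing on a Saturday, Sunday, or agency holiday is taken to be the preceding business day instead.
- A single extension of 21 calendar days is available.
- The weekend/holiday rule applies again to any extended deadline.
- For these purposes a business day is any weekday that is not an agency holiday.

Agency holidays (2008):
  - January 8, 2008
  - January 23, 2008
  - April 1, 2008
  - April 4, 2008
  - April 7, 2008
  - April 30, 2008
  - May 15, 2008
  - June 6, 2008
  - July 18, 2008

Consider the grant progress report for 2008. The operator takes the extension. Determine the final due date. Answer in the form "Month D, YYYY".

November 13, 2008

The stated deadline is October 23, 2008.
Since October 23, 2008 is a Thursday and not a holiday, the date is unchanged.
With the 21-day extension, October 23, 2008 becomes November 13, 2008.
November 13, 2008 falls on a Thursday, which is a business day, so no adjustment is needed.
So the filing is due November 13, 2008.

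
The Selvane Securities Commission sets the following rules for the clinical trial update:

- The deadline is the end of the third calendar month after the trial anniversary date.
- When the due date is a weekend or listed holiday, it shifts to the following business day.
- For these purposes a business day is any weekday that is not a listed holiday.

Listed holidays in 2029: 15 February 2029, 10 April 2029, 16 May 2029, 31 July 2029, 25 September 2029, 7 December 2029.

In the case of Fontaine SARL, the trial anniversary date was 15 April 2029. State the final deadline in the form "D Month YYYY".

1 August 2029

The third month after 15 April 2029 is July 2029, whose last day is 31 July 2029.
31 July 2029 is a listed holiday, so it moves to the next business day, 1 August 2029 (Wednesday).
The final due date is 1 August 2029.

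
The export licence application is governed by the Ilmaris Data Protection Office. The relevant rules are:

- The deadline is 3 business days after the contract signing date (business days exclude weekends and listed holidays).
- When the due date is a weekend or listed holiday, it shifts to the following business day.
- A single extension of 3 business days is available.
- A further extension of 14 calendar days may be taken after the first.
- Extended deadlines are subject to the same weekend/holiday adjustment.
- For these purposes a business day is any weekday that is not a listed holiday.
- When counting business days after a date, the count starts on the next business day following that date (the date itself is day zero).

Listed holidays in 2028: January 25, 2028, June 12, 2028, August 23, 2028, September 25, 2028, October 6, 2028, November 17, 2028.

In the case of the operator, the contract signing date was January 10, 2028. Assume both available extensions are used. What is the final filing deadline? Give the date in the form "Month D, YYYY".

Starting the day after January 10, 2028 and counting 3 business days lands on January 13, 2028.
Since January 13, 2028 is a Thursday and not a holiday, the date is unchanged.
The 3-business-day extension runs from January 13, 2028 to January 18, 2028.
January 18, 2028 (Tuesday) is already a business day.
Applying the 14-calendar-day extension: January 18, 2028 + 14 days = February 1, 2028.
February 1, 2028 (Tuesday) is already a business day.
Final deadline: February 1, 2028.

February 1, 2028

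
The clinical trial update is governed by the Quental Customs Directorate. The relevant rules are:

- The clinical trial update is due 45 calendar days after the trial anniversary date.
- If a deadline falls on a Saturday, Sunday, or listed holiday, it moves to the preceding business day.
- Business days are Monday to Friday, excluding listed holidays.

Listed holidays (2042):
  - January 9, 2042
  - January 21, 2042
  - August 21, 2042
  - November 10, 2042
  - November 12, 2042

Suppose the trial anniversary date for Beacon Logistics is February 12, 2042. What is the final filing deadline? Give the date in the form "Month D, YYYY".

March 28, 2042

From February 12, 2042, 45 calendar days later is March 29, 2042.
Because March 29, 2042 is a Saturday, the deadline becomes March 28, 2042 (Friday).
So the filing is due March 28, 2042.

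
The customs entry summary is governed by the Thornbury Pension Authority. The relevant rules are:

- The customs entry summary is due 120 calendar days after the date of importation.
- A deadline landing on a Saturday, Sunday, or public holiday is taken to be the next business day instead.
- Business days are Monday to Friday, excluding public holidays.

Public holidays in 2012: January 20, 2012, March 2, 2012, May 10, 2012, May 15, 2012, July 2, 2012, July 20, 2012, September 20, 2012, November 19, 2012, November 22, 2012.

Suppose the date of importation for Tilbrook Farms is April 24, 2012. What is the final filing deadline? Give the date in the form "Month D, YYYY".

August 22, 2012

From April 24, 2012, 120 calendar days later is August 22, 2012.
August 22, 2012 is a Wednesday and not a listed holiday, so it stands.
The final due date is August 22, 2012.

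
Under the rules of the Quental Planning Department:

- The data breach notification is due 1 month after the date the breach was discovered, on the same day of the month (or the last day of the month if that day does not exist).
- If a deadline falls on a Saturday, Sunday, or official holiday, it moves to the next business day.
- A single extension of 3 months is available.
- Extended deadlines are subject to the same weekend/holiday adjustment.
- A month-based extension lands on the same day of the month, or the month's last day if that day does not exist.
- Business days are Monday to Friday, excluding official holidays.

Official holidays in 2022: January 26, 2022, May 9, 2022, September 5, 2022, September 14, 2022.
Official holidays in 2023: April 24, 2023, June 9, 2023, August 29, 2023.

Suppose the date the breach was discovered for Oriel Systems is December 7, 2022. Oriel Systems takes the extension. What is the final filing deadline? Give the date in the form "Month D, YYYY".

Moving 1 month forward from December 7, 2022 on the corresponding day gives January 7, 2023.
January 7, 2023 falls on a Saturday. Rolling to the next business day gives January 9, 2023, a Monday.
The 3 months extension carries January 9, 2023 to April 9, 2023.
April 9, 2023 falls on a Sunday. Rolling to the next business day gives April 10, 2023, a Monday.
Deadline: April 10, 2023.

April 10, 2023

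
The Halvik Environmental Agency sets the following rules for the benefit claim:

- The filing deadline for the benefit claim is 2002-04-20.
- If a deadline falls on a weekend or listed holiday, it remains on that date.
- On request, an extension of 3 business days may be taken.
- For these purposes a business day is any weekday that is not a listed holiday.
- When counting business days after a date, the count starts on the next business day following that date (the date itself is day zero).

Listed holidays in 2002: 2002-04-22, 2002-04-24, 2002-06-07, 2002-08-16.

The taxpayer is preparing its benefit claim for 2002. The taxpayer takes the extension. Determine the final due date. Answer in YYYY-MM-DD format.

Start from the fixed due date, 2002-04-20.
No adjustment is made for weekends or holidays, so 2002-04-20 stands.
The 3-business-day extension runs from 2002-04-20 to 2002-04-26.
2002-04-26 falls on a Friday. The rules make no weekend/holiday allowance, so it remains 2002-04-26.
So the filing is due 2002-04-26.

2002-04-26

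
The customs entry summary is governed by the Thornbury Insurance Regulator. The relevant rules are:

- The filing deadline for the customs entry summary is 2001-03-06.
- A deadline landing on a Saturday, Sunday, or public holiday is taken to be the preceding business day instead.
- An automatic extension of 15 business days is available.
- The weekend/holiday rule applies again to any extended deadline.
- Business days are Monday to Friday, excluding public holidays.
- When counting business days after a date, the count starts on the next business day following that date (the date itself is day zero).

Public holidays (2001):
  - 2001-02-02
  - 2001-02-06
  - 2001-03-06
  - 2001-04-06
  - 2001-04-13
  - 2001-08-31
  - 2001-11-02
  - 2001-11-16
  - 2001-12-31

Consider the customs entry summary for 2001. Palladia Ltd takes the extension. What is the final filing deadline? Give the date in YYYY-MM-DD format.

2001-03-27

The statutory due date is 2001-03-06.
2001-03-06 is a listed holiday, so it moves to the preceding business day, 2001-03-05 (Monday).
Counting 15 further business days from 2001-03-05 reaches 2001-03-27.
2001-03-27 (Tuesday) is already a business day.
The final due date is 2001-03-27.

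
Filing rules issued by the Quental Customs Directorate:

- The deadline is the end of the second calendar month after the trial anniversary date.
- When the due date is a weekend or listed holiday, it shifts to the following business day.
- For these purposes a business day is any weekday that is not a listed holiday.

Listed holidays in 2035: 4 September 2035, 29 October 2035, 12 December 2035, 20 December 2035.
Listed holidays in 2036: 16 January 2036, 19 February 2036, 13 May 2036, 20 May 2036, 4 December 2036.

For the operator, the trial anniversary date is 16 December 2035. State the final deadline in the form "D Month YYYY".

29 February 2036

The second month after 16 December 2035 is February 2036, whose last day is 29 February 2036.
29 February 2036 is a Friday and not a listed holiday, so it stands.
The final due date is 29 February 2036.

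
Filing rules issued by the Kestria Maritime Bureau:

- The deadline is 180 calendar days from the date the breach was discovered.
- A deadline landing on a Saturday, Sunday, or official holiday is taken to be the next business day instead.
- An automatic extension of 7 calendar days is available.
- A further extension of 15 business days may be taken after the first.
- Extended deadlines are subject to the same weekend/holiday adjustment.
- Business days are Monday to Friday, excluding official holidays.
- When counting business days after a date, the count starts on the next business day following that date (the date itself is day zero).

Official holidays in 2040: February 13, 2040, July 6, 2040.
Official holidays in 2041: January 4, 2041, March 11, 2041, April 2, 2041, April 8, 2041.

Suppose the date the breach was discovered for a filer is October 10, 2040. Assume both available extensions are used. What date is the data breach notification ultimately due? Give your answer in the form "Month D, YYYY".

May 7, 2041

From October 10, 2040, 180 calendar days later is April 8, 2041.
April 8, 2041 is a listed holiday, so it moves to the next business day, April 9, 2041 (Tuesday).
With the 7-day extension, April 9, 2041 becomes April 16, 2041.
April 16, 2041 (Tuesday) is already a business day.
Applying the 15-business-day extension: 15 business days after April 16, 2041 is May 7, 2041.
May 7, 2041 falls on a Tuesday, which is a business day, so no adjustment is needed.
The final due date is May 7, 2041.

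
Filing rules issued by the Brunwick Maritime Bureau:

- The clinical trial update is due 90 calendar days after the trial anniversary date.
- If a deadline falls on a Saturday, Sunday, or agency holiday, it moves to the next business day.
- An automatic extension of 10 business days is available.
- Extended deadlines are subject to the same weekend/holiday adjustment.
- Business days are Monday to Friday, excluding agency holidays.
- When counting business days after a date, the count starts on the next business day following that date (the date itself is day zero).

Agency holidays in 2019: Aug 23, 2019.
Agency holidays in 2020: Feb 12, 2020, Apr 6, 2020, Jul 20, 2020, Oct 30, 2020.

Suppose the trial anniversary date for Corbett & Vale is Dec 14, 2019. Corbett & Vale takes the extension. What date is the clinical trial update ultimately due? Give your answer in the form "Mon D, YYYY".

Mar 27, 2020

90 calendar days after Dec 14, 2019 is Mar 13, 2020.
Mar 13, 2020 (Friday) is already a business day.
Counting 10 further business days from Mar 13, 2020 reaches Mar 27, 2020.
Since Mar 27, 2020 is a Friday and not a holiday, the date is unchanged.
Final deadline: Mar 27, 2020.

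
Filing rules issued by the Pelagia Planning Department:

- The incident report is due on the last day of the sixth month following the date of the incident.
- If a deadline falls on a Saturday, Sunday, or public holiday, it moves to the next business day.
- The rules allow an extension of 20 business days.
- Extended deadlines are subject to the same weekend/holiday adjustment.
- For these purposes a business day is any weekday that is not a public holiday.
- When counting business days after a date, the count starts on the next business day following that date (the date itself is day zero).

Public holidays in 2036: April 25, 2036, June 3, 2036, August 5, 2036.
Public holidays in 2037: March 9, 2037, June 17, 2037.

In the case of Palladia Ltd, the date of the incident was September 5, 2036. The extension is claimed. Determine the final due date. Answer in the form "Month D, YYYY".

The sixth month after September 5, 2036 is March 2037, whose last day is March 31, 2037.
March 31, 2037 (Tuesday) is already a business day.
Counting 20 further business days from March 31, 2037 reaches April 28, 2037.
April 28, 2037 falls on a Tuesday, which is a business day, so no adjustment is needed.
So the filing is due April 28, 2037.

April 28, 2037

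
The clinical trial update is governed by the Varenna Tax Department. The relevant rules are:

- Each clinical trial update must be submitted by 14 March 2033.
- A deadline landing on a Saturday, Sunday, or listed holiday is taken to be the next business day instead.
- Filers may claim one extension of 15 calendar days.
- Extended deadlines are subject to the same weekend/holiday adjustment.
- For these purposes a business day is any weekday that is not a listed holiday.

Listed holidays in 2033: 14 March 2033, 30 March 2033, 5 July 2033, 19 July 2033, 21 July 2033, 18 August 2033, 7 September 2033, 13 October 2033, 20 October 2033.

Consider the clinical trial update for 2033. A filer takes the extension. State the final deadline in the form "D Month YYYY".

The stated deadline is 14 March 2033.
Because 14 March 2033 is a listed holiday, the deadline becomes 15 March 2033 (Tuesday).
With the 15-day extension, 15 March 2033 becomes 30 March 2033.
30 March 2033 is a listed holiday, so it moves to the next business day, 31 March 2033 (Thursday).
So the filing is due 31 March 2033.

31 March 2033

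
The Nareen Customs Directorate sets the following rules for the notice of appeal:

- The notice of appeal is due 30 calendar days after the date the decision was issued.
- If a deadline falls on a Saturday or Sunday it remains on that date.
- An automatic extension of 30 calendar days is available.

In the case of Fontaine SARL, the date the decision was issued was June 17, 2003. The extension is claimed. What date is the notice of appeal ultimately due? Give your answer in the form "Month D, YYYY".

30 calendar days after June 17, 2003 is July 17, 2003.
July 17, 2003 is a Thursday; no weekend or holiday adjustment applies.
Applying the 30-calendar-day extension: July 17, 2003 + 30 days = August 16, 2003.
August 16, 2003 falls on a Saturday. The rules make no weekend/holiday allowance, so it remains August 16, 2003.
So the filing is due August 16, 2003.

August 16, 2003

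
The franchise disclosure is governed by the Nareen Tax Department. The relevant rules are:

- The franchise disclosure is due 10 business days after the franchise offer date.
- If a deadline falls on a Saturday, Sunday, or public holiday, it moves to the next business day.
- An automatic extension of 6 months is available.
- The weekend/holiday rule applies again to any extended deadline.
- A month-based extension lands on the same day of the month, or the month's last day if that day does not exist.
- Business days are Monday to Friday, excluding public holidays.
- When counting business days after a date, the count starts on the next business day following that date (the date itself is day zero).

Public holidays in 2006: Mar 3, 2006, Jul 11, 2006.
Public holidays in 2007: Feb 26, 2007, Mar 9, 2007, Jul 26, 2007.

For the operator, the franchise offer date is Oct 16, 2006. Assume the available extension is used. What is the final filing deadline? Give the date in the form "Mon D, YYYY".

Counting 10 business days after Oct 16, 2006 (skipping weekends and listed holidays) reaches Oct 30, 2006.
Oct 30, 2006 falls on a Monday, which is a business day, so no adjustment is needed.
Applying the 6 months extension: 6 months after Oct 30, 2006 is Apr 30, 2007.
Since Apr 30, 2007 is a Monday and not a holiday, the date is unchanged.
Final deadline: Apr 30, 2007.

Apr 30, 2007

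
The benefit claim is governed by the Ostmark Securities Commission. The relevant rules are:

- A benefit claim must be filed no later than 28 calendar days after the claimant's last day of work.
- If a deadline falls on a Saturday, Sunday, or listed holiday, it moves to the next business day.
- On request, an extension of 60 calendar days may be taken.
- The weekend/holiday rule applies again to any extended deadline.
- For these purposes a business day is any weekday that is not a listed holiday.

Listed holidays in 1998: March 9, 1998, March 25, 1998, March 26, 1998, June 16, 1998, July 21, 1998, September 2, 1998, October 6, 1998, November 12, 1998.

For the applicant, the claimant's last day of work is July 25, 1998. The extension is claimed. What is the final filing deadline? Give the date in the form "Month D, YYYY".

Trigger date July 25, 1998 + 28 calendar days = August 22, 1998.
August 22, 1998 falls on a Saturday. Rolling to the next business day gives August 24, 1998, a Monday.
The 60-calendar-day extension moves the deadline from August 24, 1998 to October 23, 1998.
October 23, 1998 falls on a Friday, which is a business day, so no adjustment is needed.
So the filing is due October 23, 1998.

October 23, 1998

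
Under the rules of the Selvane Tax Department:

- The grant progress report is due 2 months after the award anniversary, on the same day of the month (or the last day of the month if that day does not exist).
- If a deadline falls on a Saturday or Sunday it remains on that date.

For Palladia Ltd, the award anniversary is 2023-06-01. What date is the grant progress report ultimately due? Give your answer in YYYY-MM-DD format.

2 months after 2023-06-01, on the same day of the month, is 2023-08-01.
2023-08-01 falls on a Tuesday. The rules make no weekend/holiday allowance, so it remains 2023-08-01.
So the filing is due 2023-08-01.

2023-08-01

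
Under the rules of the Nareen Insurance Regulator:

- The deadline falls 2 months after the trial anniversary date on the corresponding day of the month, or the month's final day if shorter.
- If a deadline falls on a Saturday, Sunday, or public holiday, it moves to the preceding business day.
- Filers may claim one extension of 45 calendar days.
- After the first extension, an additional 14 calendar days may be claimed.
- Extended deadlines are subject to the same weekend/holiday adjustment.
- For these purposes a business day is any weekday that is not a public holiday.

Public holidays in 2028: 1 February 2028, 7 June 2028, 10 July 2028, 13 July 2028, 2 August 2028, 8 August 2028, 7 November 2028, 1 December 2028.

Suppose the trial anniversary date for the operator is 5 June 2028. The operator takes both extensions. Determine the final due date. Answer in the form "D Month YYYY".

2 October 2028

Moving 2 months forward from 5 June 2028 on the corresponding day gives 5 August 2028.
Because 5 August 2028 is a Saturday, the deadline becomes 4 August 2028 (Friday).
Add the 45 calendar-day extension to 4 August 2028: 18 September 2028.
Since 18 September 2028 is a Monday and not a holiday, the date is unchanged.
The 14-calendar-day extension moves the deadline from 18 September 2028 to 2 October 2028.
2 October 2028 falls on a Monday, which is a business day, so no adjustment is needed.
The final due date is 2 October 2028.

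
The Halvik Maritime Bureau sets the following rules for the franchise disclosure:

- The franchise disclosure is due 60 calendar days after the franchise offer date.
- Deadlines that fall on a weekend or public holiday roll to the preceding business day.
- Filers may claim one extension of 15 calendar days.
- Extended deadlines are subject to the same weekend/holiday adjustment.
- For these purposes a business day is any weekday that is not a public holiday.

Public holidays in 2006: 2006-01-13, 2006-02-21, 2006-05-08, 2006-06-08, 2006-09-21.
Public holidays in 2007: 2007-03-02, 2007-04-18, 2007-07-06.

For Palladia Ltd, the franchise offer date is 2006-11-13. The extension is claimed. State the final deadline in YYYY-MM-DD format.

2007-01-26

Adding 60 calendar days to 2006-11-13 gives 2007-01-12.
Since 2007-01-12 is a Friday and not a holiday, the date is unchanged.
Applying the 15-calendar-day extension: 2007-01-12 + 15 days = 2007-01-27.
2007-01-27 is a Saturday; the preceding business day is 2007-01-26 (Friday).
Deadline: 2007-01-26.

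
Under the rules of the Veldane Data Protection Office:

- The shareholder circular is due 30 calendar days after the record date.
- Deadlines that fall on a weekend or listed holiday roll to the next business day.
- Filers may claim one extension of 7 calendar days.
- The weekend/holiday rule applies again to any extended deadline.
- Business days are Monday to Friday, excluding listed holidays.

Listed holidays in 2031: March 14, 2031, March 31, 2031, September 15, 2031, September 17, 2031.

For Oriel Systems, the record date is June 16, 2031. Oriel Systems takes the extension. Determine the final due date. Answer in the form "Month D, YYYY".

Adding 30 calendar days to June 16, 2031 gives July 16, 2031.
July 16, 2031 is a Wednesday and not a listed holiday, so it stands.
With the 7-day extension, July 16, 2031 becomes July 23, 2031.
July 23, 2031 falls on a Wednesday, which is a business day, so no adjustment is needed.
The final due date is July 23, 2031.

July 23, 2031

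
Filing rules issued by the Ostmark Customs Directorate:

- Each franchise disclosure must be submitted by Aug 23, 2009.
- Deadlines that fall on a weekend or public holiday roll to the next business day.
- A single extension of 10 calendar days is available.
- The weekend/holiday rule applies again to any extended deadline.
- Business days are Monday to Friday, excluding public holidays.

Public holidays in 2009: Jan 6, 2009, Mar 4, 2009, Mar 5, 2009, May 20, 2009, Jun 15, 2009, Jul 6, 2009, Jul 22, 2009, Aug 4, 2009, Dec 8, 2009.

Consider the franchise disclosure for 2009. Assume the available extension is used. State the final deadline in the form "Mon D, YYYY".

The statutory due date is Aug 23, 2009.
Because Aug 23, 2009 is a Sunday, the deadline becomes Aug 24, 2009 (Monday).
The 10-calendar-day extension moves the deadline from Aug 24, 2009 to Sep 3, 2009.
Sep 3, 2009 falls on a Thursday, which is a business day, so no adjustment is needed.
So the filing is due Sep 3, 2009.

Sep 3, 2009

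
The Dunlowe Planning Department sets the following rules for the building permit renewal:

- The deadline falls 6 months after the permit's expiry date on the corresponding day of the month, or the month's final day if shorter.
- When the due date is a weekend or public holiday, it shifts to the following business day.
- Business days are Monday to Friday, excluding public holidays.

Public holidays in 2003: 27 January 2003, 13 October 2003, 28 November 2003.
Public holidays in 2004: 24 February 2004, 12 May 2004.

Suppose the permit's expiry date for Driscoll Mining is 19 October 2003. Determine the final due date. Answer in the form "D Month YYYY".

19 April 2004

6 months after 19 October 2003, on the same day of the month, is 19 April 2004.
19 April 2004 is a Monday and not a listed holiday, so it stands.
So the filing is due 19 April 2004.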